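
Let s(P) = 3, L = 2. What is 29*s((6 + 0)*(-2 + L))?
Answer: 87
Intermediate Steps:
29*s((6 + 0)*(-2 + L)) = 29*3 = 87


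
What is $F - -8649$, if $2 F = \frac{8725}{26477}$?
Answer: $\frac{458007871}{52954} \approx 8649.2$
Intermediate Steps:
$F = \frac{8725}{52954}$ ($F = \frac{8725 \cdot \frac{1}{26477}}{2} = \frac{1}{2} \cdot \frac{8725}{26477} = \frac{8725}{52954} \approx 0.16477$)
$F - -8649 = \frac{8725}{52954} - -8649 = \frac{8725}{52954} + 8649 = \frac{458007871}{52954}$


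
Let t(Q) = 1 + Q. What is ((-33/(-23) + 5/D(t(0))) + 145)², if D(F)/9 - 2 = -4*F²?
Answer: 3661339081/171396 ≈ 21362.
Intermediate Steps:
D(F) = 18 - 36*F² (D(F) = 18 + 9*(-4*F²) = 18 - 36*F²)
((-33/(-23) + 5/D(t(0))) + 145)² = ((-33/(-23) + 5/(18 - 36*(1 + 0)²)) + 145)² = ((-33*(-1/23) + 5/(18 - 36*1²)) + 145)² = ((33/23 + 5/(18 - 36*1)) + 145)² = ((33/23 + 5/(18 - 36)) + 145)² = ((33/23 + 5/(-18)) + 145)² = ((33/23 + 5*(-1/18)) + 145)² = ((33/23 - 5/18) + 145)² = (479/414 + 145)² = (60509/414)² = 3661339081/171396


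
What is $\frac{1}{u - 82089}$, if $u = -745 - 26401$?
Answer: $- \frac{1}{109235} \approx -9.1546 \cdot 10^{-6}$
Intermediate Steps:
$u = -27146$
$\frac{1}{u - 82089} = \frac{1}{-27146 - 82089} = \frac{1}{-109235} = - \frac{1}{109235}$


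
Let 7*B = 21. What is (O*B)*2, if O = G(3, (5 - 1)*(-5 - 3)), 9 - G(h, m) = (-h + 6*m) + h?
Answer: 1206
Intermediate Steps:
B = 3 (B = (⅐)*21 = 3)
G(h, m) = 9 - 6*m (G(h, m) = 9 - ((-h + 6*m) + h) = 9 - 6*m)
O = 201 (O = 9 - 6*(5 - 1)*(-5 - 3) = 9 - 24*(-8) = 9 - 6*(-32) = 9 + 192 = 201)
(O*B)*2 = (201*3)*2 = 603*2 = 1206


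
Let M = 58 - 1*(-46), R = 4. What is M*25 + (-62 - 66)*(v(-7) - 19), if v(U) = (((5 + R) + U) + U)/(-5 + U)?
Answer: 14936/3 ≈ 4978.7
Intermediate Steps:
M = 104 (M = 58 + 46 = 104)
v(U) = (9 + 2*U)/(-5 + U) (v(U) = (((5 + 4) + U) + U)/(-5 + U) = ((9 + U) + U)/(-5 + U) = (9 + 2*U)/(-5 + U))
M*25 + (-62 - 66)*(v(-7) - 19) = 104*25 + (-62 - 66)*((9 + 2*(-7))/(-5 - 7) - 19) = 2600 - 128*((9 - 14)/(-12) - 19) = 2600 - 128*(-1/12*(-5) - 19) = 2600 - 128*(5/12 - 19) = 2600 - 128*(-223/12) = 2600 + 7136/3 = 14936/3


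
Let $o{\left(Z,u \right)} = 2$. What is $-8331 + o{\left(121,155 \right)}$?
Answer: $-8329$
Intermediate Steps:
$-8331 + o{\left(121,155 \right)} = -8331 + 2 = -8329$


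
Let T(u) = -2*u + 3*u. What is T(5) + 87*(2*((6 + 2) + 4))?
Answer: 2093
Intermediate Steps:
T(u) = u
T(5) + 87*(2*((6 + 2) + 4)) = 5 + 87*(2*((6 + 2) + 4)) = 5 + 87*(2*(8 + 4)) = 5 + 87*(2*12) = 5 + 87*24 = 5 + 2088 = 2093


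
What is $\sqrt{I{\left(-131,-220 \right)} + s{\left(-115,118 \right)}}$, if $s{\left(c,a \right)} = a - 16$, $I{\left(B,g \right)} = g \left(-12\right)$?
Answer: $\sqrt{2742} \approx 52.364$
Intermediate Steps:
$I{\left(B,g \right)} = - 12 g$
$s{\left(c,a \right)} = -16 + a$ ($s{\left(c,a \right)} = a - 16 = -16 + a$)
$\sqrt{I{\left(-131,-220 \right)} + s{\left(-115,118 \right)}} = \sqrt{\left(-12\right) \left(-220\right) + \left(-16 + 118\right)} = \sqrt{2640 + 102} = \sqrt{2742}$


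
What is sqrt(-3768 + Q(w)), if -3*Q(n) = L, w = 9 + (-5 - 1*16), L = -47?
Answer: I*sqrt(33771)/3 ≈ 61.256*I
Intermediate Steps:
w = -12 (w = 9 + (-5 - 16) = 9 - 21 = -12)
Q(n) = 47/3 (Q(n) = -1/3*(-47) = 47/3)
sqrt(-3768 + Q(w)) = sqrt(-3768 + 47/3) = sqrt(-11257/3) = I*sqrt(33771)/3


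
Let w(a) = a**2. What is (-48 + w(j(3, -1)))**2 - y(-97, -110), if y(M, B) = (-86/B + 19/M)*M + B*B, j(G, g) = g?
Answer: -540879/55 ≈ -9834.2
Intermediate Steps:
y(M, B) = B**2 + M*(-86/B + 19/M) (y(M, B) = M*(-86/B + 19/M) + B**2 = B**2 + M*(-86/B + 19/M))
(-48 + w(j(3, -1)))**2 - y(-97, -110) = (-48 + (-1)**2)**2 - (19 + (-110)**2 - 86*(-97)/(-110)) = (-48 + 1)**2 - (19 + 12100 - 86*(-97)*(-1/110)) = (-47)**2 - (19 + 12100 - 4171/55) = 2209 - 1*662374/55 = 2209 - 662374/55 = -540879/55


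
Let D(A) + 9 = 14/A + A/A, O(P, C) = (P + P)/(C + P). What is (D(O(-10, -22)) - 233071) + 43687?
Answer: -946848/5 ≈ -1.8937e+5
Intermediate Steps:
O(P, C) = 2*P/(C + P) (O(P, C) = (2*P)/(C + P) = 2*P/(C + P))
D(A) = -8 + 14/A (D(A) = -9 + (14/A + A/A) = -9 + (14/A + 1) = -9 + (1 + 14/A) = -8 + 14/A)
(D(O(-10, -22)) - 233071) + 43687 = ((-8 + 14/((2*(-10)/(-22 - 10)))) - 233071) + 43687 = ((-8 + 14/((2*(-10)/(-32)))) - 233071) + 43687 = ((-8 + 14/((2*(-10)*(-1/32)))) - 233071) + 43687 = ((-8 + 14/(5/8)) - 233071) + 43687 = ((-8 + 14*(8/5)) - 233071) + 43687 = ((-8 + 112/5) - 233071) + 43687 = (72/5 - 233071) + 43687 = -1165283/5 + 43687 = -946848/5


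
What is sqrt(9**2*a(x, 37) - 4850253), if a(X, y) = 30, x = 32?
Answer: 3*I*sqrt(538647) ≈ 2201.8*I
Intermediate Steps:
sqrt(9**2*a(x, 37) - 4850253) = sqrt(9**2*30 - 4850253) = sqrt(81*30 - 4850253) = sqrt(2430 - 4850253) = sqrt(-4847823) = 3*I*sqrt(538647)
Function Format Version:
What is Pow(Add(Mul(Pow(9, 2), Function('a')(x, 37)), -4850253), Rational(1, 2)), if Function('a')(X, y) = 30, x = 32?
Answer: Mul(3, I, Pow(538647, Rational(1, 2))) ≈ Mul(2201.8, I)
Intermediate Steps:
Pow(Add(Mul(Pow(9, 2), Function('a')(x, 37)), -4850253), Rational(1, 2)) = Pow(Add(Mul(Pow(9, 2), 30), -4850253), Rational(1, 2)) = Pow(Add(Mul(81, 30), -4850253), Rational(1, 2)) = Pow(Add(2430, -4850253), Rational(1, 2)) = Pow(-4847823, Rational(1, 2)) = Mul(3, I, Pow(538647, Rational(1, 2)))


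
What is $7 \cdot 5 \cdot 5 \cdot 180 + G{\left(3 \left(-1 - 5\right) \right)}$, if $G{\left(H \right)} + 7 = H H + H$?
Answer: $31799$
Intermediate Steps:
$G{\left(H \right)} = -7 + H + H^{2}$ ($G{\left(H \right)} = -7 + \left(H H + H\right) = -7 + \left(H^{2} + H\right) = -7 + \left(H + H^{2}\right) = -7 + H + H^{2}$)
$7 \cdot 5 \cdot 5 \cdot 180 + G{\left(3 \left(-1 - 5\right) \right)} = 7 \cdot 5 \cdot 5 \cdot 180 + \left(-7 + 3 \left(-1 - 5\right) + \left(3 \left(-1 - 5\right)\right)^{2}\right) = 35 \cdot 5 \cdot 180 + \left(-7 + 3 \left(-6\right) + \left(3 \left(-6\right)\right)^{2}\right) = 175 \cdot 180 - \left(25 - 324\right) = 31500 - -299 = 31500 + 299 = 31799$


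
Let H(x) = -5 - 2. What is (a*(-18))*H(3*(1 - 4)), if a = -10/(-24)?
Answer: 105/2 ≈ 52.500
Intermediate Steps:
a = 5/12 (a = -10*(-1/24) = 5/12 ≈ 0.41667)
H(x) = -7
(a*(-18))*H(3*(1 - 4)) = ((5/12)*(-18))*(-7) = -15/2*(-7) = 105/2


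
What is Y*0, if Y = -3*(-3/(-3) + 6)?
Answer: 0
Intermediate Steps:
Y = -21 (Y = -3*(-3*(-⅓) + 6) = -3*(1 + 6) = -3*7 = -21)
Y*0 = -21*0 = 0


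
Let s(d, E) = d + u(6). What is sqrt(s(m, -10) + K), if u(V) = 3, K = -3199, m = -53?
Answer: 57*I ≈ 57.0*I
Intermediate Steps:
s(d, E) = 3 + d (s(d, E) = d + 3 = 3 + d)
sqrt(s(m, -10) + K) = sqrt((3 - 53) - 3199) = sqrt(-50 - 3199) = sqrt(-3249) = 57*I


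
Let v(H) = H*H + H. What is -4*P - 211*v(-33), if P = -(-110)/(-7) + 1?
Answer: -1559300/7 ≈ -2.2276e+5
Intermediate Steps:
v(H) = H + H**2 (v(H) = H**2 + H = H + H**2)
P = -103/7 (P = -(-110)*(-1)/7 + 1 = -10*11/7 + 1 = -110/7 + 1 = -103/7 ≈ -14.714)
-4*P - 211*v(-33) = -4*(-103/7) - (-6963)*(1 - 33) = 412/7 - (-6963)*(-32) = 412/7 - 211*1056 = 412/7 - 222816 = -1559300/7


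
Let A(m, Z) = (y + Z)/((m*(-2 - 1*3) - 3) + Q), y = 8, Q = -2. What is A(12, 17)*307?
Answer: -1535/13 ≈ -118.08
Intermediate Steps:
A(m, Z) = (8 + Z)/(-5 - 5*m) (A(m, Z) = (8 + Z)/((m*(-2 - 1*3) - 3) - 2) = (8 + Z)/((m*(-2 - 3) - 3) - 2) = (8 + Z)/((m*(-5) - 3) - 2) = (8 + Z)/((-5*m - 3) - 2) = (8 + Z)/((-3 - 5*m) - 2) = (8 + Z)/(-5 - 5*m))
A(12, 17)*307 = ((-8 - 1*17)/(5*(1 + 12)))*307 = ((⅕)*(-8 - 17)/13)*307 = ((⅕)*(1/13)*(-25))*307 = -5/13*307 = -1535/13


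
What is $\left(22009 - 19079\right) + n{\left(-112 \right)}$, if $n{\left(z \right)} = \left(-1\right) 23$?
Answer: $2907$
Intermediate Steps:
$n{\left(z \right)} = -23$
$\left(22009 - 19079\right) + n{\left(-112 \right)} = \left(22009 - 19079\right) - 23 = 2930 - 23 = 2907$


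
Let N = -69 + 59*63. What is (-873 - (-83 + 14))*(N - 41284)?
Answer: 30259344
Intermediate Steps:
N = 3648 (N = -69 + 3717 = 3648)
(-873 - (-83 + 14))*(N - 41284) = (-873 - (-83 + 14))*(3648 - 41284) = (-873 - 1*(-69))*(-37636) = (-873 + 69)*(-37636) = -804*(-37636) = 30259344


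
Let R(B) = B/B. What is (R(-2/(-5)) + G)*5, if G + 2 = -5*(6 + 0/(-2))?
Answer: -155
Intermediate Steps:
R(B) = 1
G = -32 (G = -2 - 5*(6 + 0/(-2)) = -2 - 5*(6 + 0*(-1/2)) = -2 - 5*(6 + 0) = -2 - 5*6 = -2 - 30 = -32)
(R(-2/(-5)) + G)*5 = (1 - 32)*5 = -31*5 = -155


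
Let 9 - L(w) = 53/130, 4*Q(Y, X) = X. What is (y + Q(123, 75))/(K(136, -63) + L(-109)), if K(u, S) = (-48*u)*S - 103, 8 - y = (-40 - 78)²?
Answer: -3613285/106904094 ≈ -0.033799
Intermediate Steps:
y = -13916 (y = 8 - (-40 - 78)² = 8 - 1*(-118)² = 8 - 1*13924 = 8 - 13924 = -13916)
Q(Y, X) = X/4
K(u, S) = -103 - 48*S*u (K(u, S) = -48*S*u - 103 = -103 - 48*S*u)
L(w) = 1117/130 (L(w) = 9 - 53/130 = 1117/130)
(y + Q(123, 75))/(K(136, -63) + L(-109)) = (-13916 + (¼)*75)/((-103 - 48*(-63)*136) + 1117/130) = (-13916 + 75/4)/((-103 + 411264) + 1117/130) = -55589/(4*(411161 + 1117/130)) = -55589/(4*53452047/130) = -55589/4*130/53452047 = -3613285/106904094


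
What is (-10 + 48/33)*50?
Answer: -4700/11 ≈ -427.27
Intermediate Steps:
(-10 + 48/33)*50 = (-10 + 48*(1/33))*50 = (-10 + 16/11)*50 = -94/11*50 = -4700/11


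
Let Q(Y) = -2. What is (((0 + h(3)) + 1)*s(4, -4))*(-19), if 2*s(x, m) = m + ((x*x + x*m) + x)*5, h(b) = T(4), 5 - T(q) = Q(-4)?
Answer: -1216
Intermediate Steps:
T(q) = 7 (T(q) = 5 - 1*(-2) = 5 + 2 = 7)
h(b) = 7
s(x, m) = m/2 + 5*x/2 + 5*x²/2 + 5*m*x/2 (s(x, m) = (m + ((x*x + x*m) + x)*5)/2 = (m + ((x² + m*x) + x)*5)/2 = (m + (x + x² + m*x)*5)/2 = (m + (5*x + 5*x² + 5*m*x))/2 = (m + 5*x + 5*x² + 5*m*x)/2 = m/2 + 5*x/2 + 5*x²/2 + 5*m*x/2)
(((0 + h(3)) + 1)*s(4, -4))*(-19) = (((0 + 7) + 1)*((½)*(-4) + (5/2)*4 + (5/2)*4² + (5/2)*(-4)*4))*(-19) = ((7 + 1)*(-2 + 10 + (5/2)*16 - 40))*(-19) = (8*(-2 + 10 + 40 - 40))*(-19) = (8*8)*(-19) = 64*(-19) = -1216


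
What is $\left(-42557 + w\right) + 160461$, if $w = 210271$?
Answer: $328175$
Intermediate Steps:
$\left(-42557 + w\right) + 160461 = \left(-42557 + 210271\right) + 160461 = 167714 + 160461 = 328175$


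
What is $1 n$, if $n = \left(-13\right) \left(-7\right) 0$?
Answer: $0$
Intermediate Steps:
$n = 0$ ($n = 91 \cdot 0 = 0$)
$1 n = 1 \cdot 0 = 0$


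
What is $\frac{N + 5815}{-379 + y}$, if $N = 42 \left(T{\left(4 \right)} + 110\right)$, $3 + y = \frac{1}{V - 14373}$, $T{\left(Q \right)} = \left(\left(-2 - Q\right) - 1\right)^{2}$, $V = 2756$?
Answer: $- \frac{145131181}{4437695} \approx -32.704$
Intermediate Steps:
$T{\left(Q \right)} = \left(-3 - Q\right)^{2}$
$y = - \frac{34852}{11617}$ ($y = -3 + \frac{1}{2756 - 14373} = -3 + \frac{1}{-11617} = -3 - \frac{1}{11617} = - \frac{34852}{11617} \approx -3.0001$)
$N = 6678$ ($N = 42 \left(\left(3 + 4\right)^{2} + 110\right) = 42 \left(7^{2} + 110\right) = 42 \left(49 + 110\right) = 42 \cdot 159 = 6678$)
$\frac{N + 5815}{-379 + y} = \frac{6678 + 5815}{-379 - \frac{34852}{11617}} = \frac{12493}{- \frac{4437695}{11617}} = 12493 \left(- \frac{11617}{4437695}\right) = - \frac{145131181}{4437695}$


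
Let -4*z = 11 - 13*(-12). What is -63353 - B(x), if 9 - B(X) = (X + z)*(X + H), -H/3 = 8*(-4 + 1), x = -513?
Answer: 725131/4 ≈ 1.8128e+5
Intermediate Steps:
H = 72 (H = -24*(-4 + 1) = -24*(-3) = -3*(-24) = 72)
z = -167/4 (z = -(11 - 13*(-12))/4 = -(11 + 156)/4 = -¼*167 = -167/4 ≈ -41.750)
B(X) = 9 - (72 + X)*(-167/4 + X) (B(X) = 9 - (X - 167/4)*(X + 72) = 9 - (-167/4 + X)*(72 + X) = 9 - (72 + X)*(-167/4 + X))
-63353 - B(x) = -63353 - (3015 - 1*(-513)² - 121/4*(-513)) = -63353 - (3015 - 1*263169 + 62073/4) = -63353 - (3015 - 263169 + 62073/4) = -63353 - 1*(-978543/4) = -63353 + 978543/4 = 725131/4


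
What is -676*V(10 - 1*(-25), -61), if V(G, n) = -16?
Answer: 10816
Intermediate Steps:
-676*V(10 - 1*(-25), -61) = -676*(-16) = 10816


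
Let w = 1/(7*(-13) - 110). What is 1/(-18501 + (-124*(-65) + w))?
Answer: -201/2098642 ≈ -9.5776e-5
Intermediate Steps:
w = -1/201 (w = 1/(-91 - 110) = 1/(-201) = -1/201 ≈ -0.0049751)
1/(-18501 + (-124*(-65) + w)) = 1/(-18501 + (-124*(-65) - 1/201)) = 1/(-18501 + (8060 - 1/201)) = 1/(-18501 + 1620059/201) = 1/(-2098642/201) = -201/2098642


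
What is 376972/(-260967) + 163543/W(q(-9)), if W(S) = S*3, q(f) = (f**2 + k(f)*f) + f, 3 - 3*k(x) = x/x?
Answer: 14201561875/17223822 ≈ 824.53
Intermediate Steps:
k(x) = 2/3 (k(x) = 1 - x/(3*x) = 1 - 1/3*1 = 1 - 1/3 = 2/3)
q(f) = f**2 + 5*f/3 (q(f) = (f**2 + 2*f/3) + f = f**2 + 5*f/3)
W(S) = 3*S
376972/(-260967) + 163543/W(q(-9)) = 376972/(-260967) + 163543/((3*((1/3)*(-9)*(5 + 3*(-9))))) = 376972*(-1/260967) + 163543/((3*((1/3)*(-9)*(5 - 27)))) = -376972/260967 + 163543/((3*((1/3)*(-9)*(-22)))) = -376972/260967 + 163543/((3*66)) = -376972/260967 + 163543/198 = 14201561875/17223822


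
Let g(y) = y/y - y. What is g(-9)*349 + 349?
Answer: 3839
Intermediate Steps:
g(y) = 1 - y
g(-9)*349 + 349 = (1 - 1*(-9))*349 + 349 = (1 + 9)*349 + 349 = 10*349 + 349 = 3490 + 349 = 3839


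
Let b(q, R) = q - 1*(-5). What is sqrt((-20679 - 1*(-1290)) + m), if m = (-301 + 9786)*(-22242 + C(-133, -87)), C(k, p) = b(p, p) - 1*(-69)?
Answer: 4*I*sqrt(13194254) ≈ 14530.0*I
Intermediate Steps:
b(q, R) = 5 + q (b(q, R) = q + 5 = 5 + q)
C(k, p) = 74 + p (C(k, p) = (5 + p) - 1*(-69) = (5 + p) + 69 = 74 + p)
m = -211088675 (m = (-301 + 9786)*(-22242 + (74 - 87)) = 9485*(-22242 - 13) = 9485*(-22255) = -211088675)
sqrt((-20679 - 1*(-1290)) + m) = sqrt((-20679 - 1*(-1290)) - 211088675) = sqrt((-20679 + 1290) - 211088675) = sqrt(-19389 - 211088675) = sqrt(-211108064) = 4*I*sqrt(13194254)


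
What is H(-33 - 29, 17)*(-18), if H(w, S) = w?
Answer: 1116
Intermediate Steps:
H(-33 - 29, 17)*(-18) = (-33 - 29)*(-18) = -62*(-18) = 1116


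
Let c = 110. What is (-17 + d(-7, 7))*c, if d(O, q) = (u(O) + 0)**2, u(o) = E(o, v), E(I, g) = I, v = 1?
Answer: 3520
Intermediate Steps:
u(o) = o
d(O, q) = O**2 (d(O, q) = (O + 0)**2 = O**2)
(-17 + d(-7, 7))*c = (-17 + (-7)**2)*110 = (-17 + 49)*110 = 32*110 = 3520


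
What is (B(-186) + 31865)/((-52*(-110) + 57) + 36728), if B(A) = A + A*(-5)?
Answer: 32609/42505 ≈ 0.76718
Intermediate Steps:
B(A) = -4*A (B(A) = A - 5*A = -4*A)
(B(-186) + 31865)/((-52*(-110) + 57) + 36728) = (-4*(-186) + 31865)/((-52*(-110) + 57) + 36728) = (744 + 31865)/((5720 + 57) + 36728) = 32609/(5777 + 36728) = 32609/42505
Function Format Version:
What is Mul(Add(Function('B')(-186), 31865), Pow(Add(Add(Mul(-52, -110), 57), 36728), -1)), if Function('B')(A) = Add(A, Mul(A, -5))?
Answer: Rational(32609, 42505) ≈ 0.76718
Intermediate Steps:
Function('B')(A) = Mul(-4, A) (Function('B')(A) = Add(A, Mul(-5, A)) = Mul(-4, A))
Mul(Add(Function('B')(-186), 31865), Pow(Add(Add(Mul(-52, -110), 57), 36728), -1)) = Mul(Add(Mul(-4, -186), 31865), Pow(Add(Add(Mul(-52, -110), 57), 36728), -1)) = Mul(Add(744, 31865), Pow(Add(Add(5720, 57), 36728), -1)) = Mul(32609, Pow(Add(5777, 36728), -1)) = Mul(32609, Pow(42505, -1)) = Mul(32609, Rational(1, 42505)) = Rational(32609, 42505)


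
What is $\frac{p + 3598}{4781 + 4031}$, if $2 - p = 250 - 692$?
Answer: $\frac{2021}{4406} \approx 0.45869$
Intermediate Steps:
$p = 444$ ($p = 2 - \left(250 - 692\right) = 2 - -442 = 2 + 442 = 444$)
$\frac{p + 3598}{4781 + 4031} = \frac{444 + 3598}{4781 + 4031} = \frac{4042}{8812} = 4042 \cdot \frac{1}{8812} = \frac{2021}{4406}$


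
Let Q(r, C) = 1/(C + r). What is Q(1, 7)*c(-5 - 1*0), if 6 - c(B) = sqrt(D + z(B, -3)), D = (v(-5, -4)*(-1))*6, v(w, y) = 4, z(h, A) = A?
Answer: 3/4 - 3*I*sqrt(3)/8 ≈ 0.75 - 0.64952*I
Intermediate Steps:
D = -24 (D = (4*(-1))*6 = -4*6 = -24)
c(B) = 6 - 3*I*sqrt(3) (c(B) = 6 - sqrt(-24 - 3) = 6 - sqrt(-27) = 6 - 3*I*sqrt(3))
Q(1, 7)*c(-5 - 1*0) = (6 - 3*I*sqrt(3))/(7 + 1) = (6 - 3*I*sqrt(3))/8 = 3/4 - 3*I*sqrt(3)/8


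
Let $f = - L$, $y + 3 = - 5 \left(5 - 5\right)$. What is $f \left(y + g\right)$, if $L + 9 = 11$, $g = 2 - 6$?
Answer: $14$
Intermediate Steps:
$g = -4$ ($g = 2 - 6 = -4$)
$y = -3$ ($y = -3 - 5 \left(5 - 5\right) = -3 - 0 = -3 + 0 = -3$)
$L = 2$ ($L = -9 + 11 = 2$)
$f = -2$ ($f = \left(-1\right) 2 = -2$)
$f \left(y + g\right) = - 2 \left(-3 - 4\right) = \left(-2\right) \left(-7\right) = 14$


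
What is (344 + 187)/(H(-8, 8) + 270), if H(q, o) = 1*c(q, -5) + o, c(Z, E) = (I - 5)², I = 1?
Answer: 177/98 ≈ 1.8061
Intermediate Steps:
c(Z, E) = 16 (c(Z, E) = (1 - 5)² = (-4)² = 16)
H(q, o) = 16 + o (H(q, o) = 1*16 + o = 16 + o)
(344 + 187)/(H(-8, 8) + 270) = (344 + 187)/((16 + 8) + 270) = 531/(24 + 270) = 531/294 = 531*(1/294) = 177/98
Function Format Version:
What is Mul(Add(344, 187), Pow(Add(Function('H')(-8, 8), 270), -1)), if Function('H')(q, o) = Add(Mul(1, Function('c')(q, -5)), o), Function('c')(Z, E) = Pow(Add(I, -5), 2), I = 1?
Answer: Rational(177, 98) ≈ 1.8061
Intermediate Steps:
Function('c')(Z, E) = 16 (Function('c')(Z, E) = Pow(Add(1, -5), 2) = Pow(-4, 2) = 16)
Function('H')(q, o) = Add(16, o) (Function('H')(q, o) = Add(Mul(1, 16), o) = Add(16, o))
Mul(Add(344, 187), Pow(Add(Function('H')(-8, 8), 270), -1)) = Mul(Add(344, 187), Pow(Add(Add(16, 8), 270), -1)) = Mul(531, Pow(Add(24, 270), -1)) = Mul(531, Pow(294, -1)) = Mul(531, Rational(1, 294)) = Rational(177, 98)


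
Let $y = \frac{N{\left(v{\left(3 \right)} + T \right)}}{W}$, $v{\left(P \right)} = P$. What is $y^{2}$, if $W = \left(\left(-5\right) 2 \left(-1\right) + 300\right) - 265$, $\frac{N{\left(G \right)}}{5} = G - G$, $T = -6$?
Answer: $0$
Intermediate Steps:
$N{\left(G \right)} = 0$ ($N{\left(G \right)} = 5 \left(G - G\right) = 5 \cdot 0 = 0$)
$W = 45$ ($W = \left(\left(-10\right) \left(-1\right) + 300\right) - 265 = \left(10 + 300\right) - 265 = 310 - 265 = 45$)
$y = 0$ ($y = \frac{0}{45} = 0 \cdot \frac{1}{45} = 0$)
$y^{2} = 0^{2} = 0$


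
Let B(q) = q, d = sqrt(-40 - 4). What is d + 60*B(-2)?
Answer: -120 + 2*I*sqrt(11) ≈ -120.0 + 6.6332*I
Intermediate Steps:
d = 2*I*sqrt(11) (d = sqrt(-44) = 2*I*sqrt(11) ≈ 6.6332*I)
d + 60*B(-2) = 2*I*sqrt(11) + 60*(-2) = 2*I*sqrt(11) - 120 = -120 + 2*I*sqrt(11)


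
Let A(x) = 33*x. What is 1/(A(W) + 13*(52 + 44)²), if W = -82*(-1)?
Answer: 1/122514 ≈ 8.1623e-6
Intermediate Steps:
W = 82
1/(A(W) + 13*(52 + 44)²) = 1/(33*82 + 13*(52 + 44)²) = 1/(2706 + 13*96²) = 1/(2706 + 13*9216) = 1/(2706 + 119808) = 1/122514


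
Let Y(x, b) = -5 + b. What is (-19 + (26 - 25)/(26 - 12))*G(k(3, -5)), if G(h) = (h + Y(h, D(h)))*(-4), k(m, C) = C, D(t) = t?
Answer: -7950/7 ≈ -1135.7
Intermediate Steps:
G(h) = 20 - 8*h (G(h) = (h + (-5 + h))*(-4) = (-5 + 2*h)*(-4) = 20 - 8*h)
(-19 + (26 - 25)/(26 - 12))*G(k(3, -5)) = (-19 + (26 - 25)/(26 - 12))*(20 - 8*(-5)) = (-19 + 1/14)*(20 + 40) = (-19 + 1*(1/14))*60 = (-19 + 1/14)*60 = -265/14*60 = -7950/7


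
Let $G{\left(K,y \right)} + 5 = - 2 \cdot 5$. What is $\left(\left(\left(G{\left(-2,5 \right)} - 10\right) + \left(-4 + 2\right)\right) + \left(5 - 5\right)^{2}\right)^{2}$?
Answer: $729$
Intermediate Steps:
$G{\left(K,y \right)} = -15$ ($G{\left(K,y \right)} = -5 - 2 \cdot 5 = -5 - 10 = -15$)
$\left(\left(\left(G{\left(-2,5 \right)} - 10\right) + \left(-4 + 2\right)\right) + \left(5 - 5\right)^{2}\right)^{2} = \left(\left(\left(-15 - 10\right) + \left(-4 + 2\right)\right) + \left(5 - 5\right)^{2}\right)^{2} = \left(\left(-25 - 2\right) + 0^{2}\right)^{2} = \left(-27 + 0\right)^{2} = \left(-27\right)^{2} = 729$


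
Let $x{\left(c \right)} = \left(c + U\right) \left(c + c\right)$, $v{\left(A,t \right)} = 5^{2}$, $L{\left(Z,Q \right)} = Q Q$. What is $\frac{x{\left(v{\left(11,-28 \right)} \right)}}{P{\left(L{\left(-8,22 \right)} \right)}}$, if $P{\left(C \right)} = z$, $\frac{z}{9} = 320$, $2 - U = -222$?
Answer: $\frac{415}{96} \approx 4.3229$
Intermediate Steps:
$U = 224$ ($U = 2 - -222 = 2 + 222 = 224$)
$L{\left(Z,Q \right)} = Q^{2}$
$v{\left(A,t \right)} = 25$
$z = 2880$ ($z = 9 \cdot 320 = 2880$)
$P{\left(C \right)} = 2880$
$x{\left(c \right)} = 2 c \left(224 + c\right)$ ($x{\left(c \right)} = \left(c + 224\right) \left(c + c\right) = \left(224 + c\right) 2 c = 2 c \left(224 + c\right)$)
$\frac{x{\left(v{\left(11,-28 \right)} \right)}}{P{\left(L{\left(-8,22 \right)} \right)}} = \frac{2 \cdot 25 \left(224 + 25\right)}{2880} = 2 \cdot 25 \cdot 249 \cdot \frac{1}{2880} = 12450 \cdot \frac{1}{2880} = \frac{415}{96}$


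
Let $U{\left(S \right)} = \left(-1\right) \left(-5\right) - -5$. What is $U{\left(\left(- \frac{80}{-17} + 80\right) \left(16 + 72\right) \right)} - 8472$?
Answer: $-8462$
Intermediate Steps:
$U{\left(S \right)} = 10$ ($U{\left(S \right)} = 5 + 5 = 10$)
$U{\left(\left(- \frac{80}{-17} + 80\right) \left(16 + 72\right) \right)} - 8472 = 10 - 8472 = -8462$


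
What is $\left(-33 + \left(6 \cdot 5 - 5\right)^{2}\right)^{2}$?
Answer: $350464$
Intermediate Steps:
$\left(-33 + \left(6 \cdot 5 - 5\right)^{2}\right)^{2} = \left(-33 + \left(30 - 5\right)^{2}\right)^{2} = \left(-33 + 25^{2}\right)^{2} = \left(-33 + 625\right)^{2} = 592^{2} = 350464$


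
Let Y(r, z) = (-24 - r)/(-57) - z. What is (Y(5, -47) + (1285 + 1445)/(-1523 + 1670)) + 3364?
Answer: 1368602/399 ≈ 3430.1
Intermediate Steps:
Y(r, z) = 8/19 - z + r/57 (Y(r, z) = (-24 - r)*(-1/57) - z = (8/19 + r/57) - z = 8/19 - z + r/57)
(Y(5, -47) + (1285 + 1445)/(-1523 + 1670)) + 3364 = ((8/19 - 1*(-47) + (1/57)*5) + (1285 + 1445)/(-1523 + 1670)) + 3364 = ((8/19 + 47 + 5/57) + 2730/147) + 3364 = (2708/57 + 2730*(1/147)) + 3364 = (2708/57 + 130/7) + 3364 = 26366/399 + 3364 = 1368602/399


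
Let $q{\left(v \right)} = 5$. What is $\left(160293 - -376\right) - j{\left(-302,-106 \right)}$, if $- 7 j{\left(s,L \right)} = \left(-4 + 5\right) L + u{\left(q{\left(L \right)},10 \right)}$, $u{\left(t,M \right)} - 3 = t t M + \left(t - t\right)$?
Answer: $160690$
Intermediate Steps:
$u{\left(t,M \right)} = 3 + M t^{2}$ ($u{\left(t,M \right)} = 3 + \left(t t M + \left(t - t\right)\right) = 3 + \left(t^{2} M + 0\right) = 3 + \left(M t^{2} + 0\right) = 3 + M t^{2}$)
$j{\left(s,L \right)} = - \frac{253}{7} - \frac{L}{7}$ ($j{\left(s,L \right)} = - \frac{\left(-4 + 5\right) L + \left(3 + 10 \cdot 5^{2}\right)}{7} = - \frac{1 L + \left(3 + 10 \cdot 25\right)}{7} = - \frac{L + \left(3 + 250\right)}{7} = - \frac{L + 253}{7} = - \frac{253 + L}{7} = - \frac{253}{7} - \frac{L}{7}$)
$\left(160293 - -376\right) - j{\left(-302,-106 \right)} = \left(160293 - -376\right) - \left(- \frac{253}{7} - - \frac{106}{7}\right) = \left(160293 + 376\right) - \left(- \frac{253}{7} + \frac{106}{7}\right) = 160669 - -21 = 160669 + 21 = 160690$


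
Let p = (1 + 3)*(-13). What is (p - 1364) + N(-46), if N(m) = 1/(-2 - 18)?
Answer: -28321/20 ≈ -1416.1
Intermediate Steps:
p = -52 (p = 4*(-13) = -52)
N(m) = -1/20 (N(m) = 1/(-20) = -1/20)
(p - 1364) + N(-46) = (-52 - 1364) - 1/20 = -1416 - 1/20 = -28321/20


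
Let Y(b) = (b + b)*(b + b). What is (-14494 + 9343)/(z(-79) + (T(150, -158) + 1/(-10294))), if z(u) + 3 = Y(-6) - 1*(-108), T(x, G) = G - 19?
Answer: -53024394/741167 ≈ -71.542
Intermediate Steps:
Y(b) = 4*b² (Y(b) = (2*b)*(2*b) = 4*b²)
T(x, G) = -19 + G
z(u) = 249 (z(u) = -3 + (4*(-6)² - 1*(-108)) = -3 + (4*36 + 108) = -3 + (144 + 108) = -3 + 252 = 249)
(-14494 + 9343)/(z(-79) + (T(150, -158) + 1/(-10294))) = (-14494 + 9343)/(249 + ((-19 - 158) + 1/(-10294))) = -5151/(249 + (-177 - 1/10294)) = -5151/(249 - 1822039/10294) = -5151/741167/10294 = -5151*10294/741167 = -53024394/741167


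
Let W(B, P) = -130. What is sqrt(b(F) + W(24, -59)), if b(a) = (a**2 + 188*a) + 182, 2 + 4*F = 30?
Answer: sqrt(1417) ≈ 37.643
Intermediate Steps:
F = 7 (F = -1/2 + (1/4)*30 = -1/2 + 15/2 = 7)
b(a) = 182 + a**2 + 188*a
sqrt(b(F) + W(24, -59)) = sqrt((182 + 7**2 + 188*7) - 130) = sqrt((182 + 49 + 1316) - 130) = sqrt(1547 - 130) = sqrt(1417)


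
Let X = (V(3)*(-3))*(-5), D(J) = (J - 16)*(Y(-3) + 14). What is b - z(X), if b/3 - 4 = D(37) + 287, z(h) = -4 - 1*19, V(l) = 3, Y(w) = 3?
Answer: 1967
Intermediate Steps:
D(J) = -272 + 17*J (D(J) = (J - 16)*(3 + 14) = (-16 + J)*17 = -272 + 17*J)
X = 45 (X = (3*(-3))*(-5) = -9*(-5) = 45)
z(h) = -23 (z(h) = -4 - 19 = -23)
b = 1944 (b = 12 + 3*((-272 + 17*37) + 287) = 12 + 3*((-272 + 629) + 287) = 12 + 3*(357 + 287) = 12 + 3*644 = 12 + 1932 = 1944)
b - z(X) = 1944 - 1*(-23) = 1944 + 23 = 1967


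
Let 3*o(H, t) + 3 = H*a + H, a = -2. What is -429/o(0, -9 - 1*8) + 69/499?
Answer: 214140/499 ≈ 429.14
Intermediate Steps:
o(H, t) = -1 - H/3 (o(H, t) = -1 + (H*(-2) + H)/3 = -1 + (-2*H + H)/3 = -1 + (-H)/3 = -1 - H/3)
-429/o(0, -9 - 1*8) + 69/499 = -429/(-1 - ⅓*0) + 69/499 = -429/(-1 + 0) + 69*(1/499) = -429/(-1) + 69/499 = -429*(-1) + 69/499 = 429 + 69/499 = 214140/499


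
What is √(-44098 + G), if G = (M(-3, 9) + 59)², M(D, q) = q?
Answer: 3*I*√4386 ≈ 198.68*I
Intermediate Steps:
G = 4624 (G = (9 + 59)² = 68² = 4624)
√(-44098 + G) = √(-44098 + 4624) = √(-39474) = 3*I*√4386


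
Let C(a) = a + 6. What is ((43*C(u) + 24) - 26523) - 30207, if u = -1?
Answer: -56491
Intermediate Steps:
C(a) = 6 + a
((43*C(u) + 24) - 26523) - 30207 = ((43*(6 - 1) + 24) - 26523) - 30207 = ((43*5 + 24) - 26523) - 30207 = ((215 + 24) - 26523) - 30207 = (239 - 26523) - 30207 = -26284 - 30207 = -56491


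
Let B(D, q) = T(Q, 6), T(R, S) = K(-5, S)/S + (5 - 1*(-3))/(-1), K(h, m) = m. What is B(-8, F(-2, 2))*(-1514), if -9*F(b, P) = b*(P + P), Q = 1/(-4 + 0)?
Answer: 10598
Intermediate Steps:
Q = -¼ (Q = 1/(-4) = -¼ ≈ -0.25000)
T(R, S) = -7 (T(R, S) = S/S + (5 - 1*(-3))/(-1) = 1 + (5 + 3)*(-1) = 1 + 8*(-1) = 1 - 8 = -7)
F(b, P) = -2*P*b/9 (F(b, P) = -b*(P + P)/9 = -b*2*P/9 = -2*P*b/9)
B(D, q) = -7
B(-8, F(-2, 2))*(-1514) = -7*(-1514) = 10598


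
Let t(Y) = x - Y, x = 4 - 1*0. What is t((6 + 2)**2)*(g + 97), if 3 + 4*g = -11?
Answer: -5610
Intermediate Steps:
g = -7/2 (g = -3/4 + (1/4)*(-11) = -3/4 - 11/4 = -7/2 ≈ -3.5000)
x = 4 (x = 4 + 0 = 4)
t(Y) = 4 - Y
t((6 + 2)**2)*(g + 97) = (4 - (6 + 2)**2)*(-7/2 + 97) = (4 - 1*8**2)*(187/2) = (4 - 1*64)*(187/2) = (4 - 64)*(187/2) = -60*187/2 = -5610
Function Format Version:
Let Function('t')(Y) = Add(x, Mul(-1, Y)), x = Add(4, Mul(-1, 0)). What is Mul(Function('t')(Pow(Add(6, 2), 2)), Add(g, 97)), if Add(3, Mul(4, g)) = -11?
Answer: -5610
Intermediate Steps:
g = Rational(-7, 2) (g = Add(Rational(-3, 4), Mul(Rational(1, 4), -11)) = Add(Rational(-3, 4), Rational(-11, 4)) = Rational(-7, 2) ≈ -3.5000)
x = 4 (x = Add(4, 0) = 4)
Function('t')(Y) = Add(4, Mul(-1, Y))
Mul(Function('t')(Pow(Add(6, 2), 2)), Add(g, 97)) = Mul(Add(4, Mul(-1, Pow(Add(6, 2), 2))), Add(Rational(-7, 2), 97)) = Mul(Add(4, Mul(-1, Pow(8, 2))), Rational(187, 2)) = Mul(Add(4, Mul(-1, 64)), Rational(187, 2)) = Mul(Add(4, -64), Rational(187, 2)) = Mul(-60, Rational(187, 2)) = -5610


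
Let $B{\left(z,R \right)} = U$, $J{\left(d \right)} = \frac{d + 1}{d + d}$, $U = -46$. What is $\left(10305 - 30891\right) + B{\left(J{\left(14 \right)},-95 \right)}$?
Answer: $-20632$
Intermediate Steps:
$J{\left(d \right)} = \frac{1 + d}{2 d}$
$B{\left(z,R \right)} = -46$
$\left(10305 - 30891\right) + B{\left(J{\left(14 \right)},-95 \right)} = \left(10305 - 30891\right) - 46 = -20586 - 46 = -20632$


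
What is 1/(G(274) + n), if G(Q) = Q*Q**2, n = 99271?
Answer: 1/20670095 ≈ 4.8379e-8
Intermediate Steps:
G(Q) = Q**3
1/(G(274) + n) = 1/(274**3 + 99271) = 1/(20570824 + 99271) = 1/20670095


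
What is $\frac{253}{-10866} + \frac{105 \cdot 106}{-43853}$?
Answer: $- \frac{132033389}{476506698} \approx -0.27709$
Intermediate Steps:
$\frac{253}{-10866} + \frac{105 \cdot 106}{-43853} = 253 \left(- \frac{1}{10866}\right) + 11130 \left(- \frac{1}{43853}\right) = - \frac{253}{10866} - \frac{11130}{43853} = - \frac{132033389}{476506698}$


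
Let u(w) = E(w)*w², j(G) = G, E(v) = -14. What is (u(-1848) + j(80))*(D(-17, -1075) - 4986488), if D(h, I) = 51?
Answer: 238408414307312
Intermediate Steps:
u(w) = -14*w²
(u(-1848) + j(80))*(D(-17, -1075) - 4986488) = (-14*(-1848)² + 80)*(51 - 4986488) = (-14*3415104 + 80)*(-4986437) = (-47811456 + 80)*(-4986437) = -47811376*(-4986437) = 238408414307312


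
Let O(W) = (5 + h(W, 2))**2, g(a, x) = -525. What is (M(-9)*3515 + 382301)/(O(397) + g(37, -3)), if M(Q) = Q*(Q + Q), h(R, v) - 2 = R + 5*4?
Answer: 951731/179251 ≈ 5.3095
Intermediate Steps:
h(R, v) = 22 + R (h(R, v) = 2 + (R + 5*4) = 2 + (R + 20) = 2 + (20 + R) = 22 + R)
O(W) = (27 + W)**2 (O(W) = (5 + (22 + W))**2 = (27 + W)**2)
M(Q) = 2*Q**2 (M(Q) = Q*(2*Q) = 2*Q**2)
(M(-9)*3515 + 382301)/(O(397) + g(37, -3)) = ((2*(-9)**2)*3515 + 382301)/((27 + 397)**2 - 525) = ((2*81)*3515 + 382301)/(424**2 - 525) = (162*3515 + 382301)/(179776 - 525) = (569430 + 382301)/179251 = 951731*(1/179251) = 951731/179251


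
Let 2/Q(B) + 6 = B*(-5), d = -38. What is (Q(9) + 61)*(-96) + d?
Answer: -100134/17 ≈ -5890.2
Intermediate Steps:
Q(B) = 2/(-6 - 5*B) (Q(B) = 2/(-6 + B*(-5)) = 2/(-6 - 5*B))
(Q(9) + 61)*(-96) + d = (-2/(6 + 5*9) + 61)*(-96) - 38 = (-2/(6 + 45) + 61)*(-96) - 38 = (-2/51 + 61)*(-96) - 38 = (3109/51)*(-96) - 38 = -99488/17 - 38 = -100134/17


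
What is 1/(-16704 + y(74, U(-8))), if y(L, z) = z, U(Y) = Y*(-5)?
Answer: -1/16664 ≈ -6.0010e-5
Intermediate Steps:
U(Y) = -5*Y
1/(-16704 + y(74, U(-8))) = 1/(-16704 - 5*(-8)) = 1/(-16704 + 40) = 1/(-16664) = -1/16664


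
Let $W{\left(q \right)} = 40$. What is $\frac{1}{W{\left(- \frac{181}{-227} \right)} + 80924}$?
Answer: $\frac{1}{80964} \approx 1.2351 \cdot 10^{-5}$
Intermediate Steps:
$\frac{1}{W{\left(- \frac{181}{-227} \right)} + 80924} = \frac{1}{40 + 80924} = \frac{1}{80964}$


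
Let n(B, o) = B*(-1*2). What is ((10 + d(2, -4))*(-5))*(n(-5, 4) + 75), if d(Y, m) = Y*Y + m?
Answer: -4250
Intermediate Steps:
n(B, o) = -2*B (n(B, o) = B*(-2) = -2*B)
d(Y, m) = m + Y² (d(Y, m) = Y² + m = m + Y²)
((10 + d(2, -4))*(-5))*(n(-5, 4) + 75) = ((10 + (-4 + 2²))*(-5))*(-2*(-5) + 75) = ((10 + (-4 + 4))*(-5))*(10 + 75) = ((10 + 0)*(-5))*85 = (10*(-5))*85 = -50*85 = -4250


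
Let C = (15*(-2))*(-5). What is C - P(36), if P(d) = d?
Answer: 114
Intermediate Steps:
C = 150 (C = -30*(-5) = 150)
C - P(36) = 150 - 1*36 = 150 - 36 = 114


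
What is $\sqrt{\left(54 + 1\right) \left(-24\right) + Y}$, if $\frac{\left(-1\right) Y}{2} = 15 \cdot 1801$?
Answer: $15 i \sqrt{246} \approx 235.27 i$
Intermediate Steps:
$Y = -54030$ ($Y = - 2 \cdot 15 \cdot 1801 = \left(-2\right) 27015 = -54030$)
$\sqrt{\left(54 + 1\right) \left(-24\right) + Y} = \sqrt{\left(54 + 1\right) \left(-24\right) - 54030} = \sqrt{55 \left(-24\right) - 54030} = \sqrt{-1320 - 54030} = \sqrt{-55350} = 15 i \sqrt{246}$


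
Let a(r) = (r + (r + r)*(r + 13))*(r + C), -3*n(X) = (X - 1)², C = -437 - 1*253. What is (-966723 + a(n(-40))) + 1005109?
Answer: -20687082689/27 ≈ -7.6619e+8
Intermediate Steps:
C = -690 (C = -437 - 253 = -690)
n(X) = -(-1 + X)²/3 (n(X) = -(X - 1)²/3 = -(-1 + X)²/3)
a(r) = (-690 + r)*(r + 2*r*(13 + r)) (a(r) = (r + (r + r)*(r + 13))*(r - 690) = (r + (2*r)*(13 + r))*(-690 + r) = (r + 2*r*(13 + r))*(-690 + r) = (-690 + r)*(r + 2*r*(13 + r)))
(-966723 + a(n(-40))) + 1005109 = (-966723 + (-(-1 - 40)²/3)*(-18630 - (-451)*(-1 - 40)² + 2*(-(-1 - 40)²/3)²)) + 1005109 = (-966723 + (-⅓*(-41)²)*(-18630 - (-451)*(-41)² + 2*(-⅓*(-41)²)²)) + 1005109 = (-966723 + (-⅓*1681)*(-18630 - (-451)*1681 + 2*(-⅓*1681)²)) + 1005109 = (-966723 - 1681*(-18630 - 1353*(-1681/3) + 2*(-1681/3)²)/3) + 1005109 = (-966723 - 1681*(-18630 + 758131 + 2*(2825761/9))/3) + 1005109 = (-966723 - 1681*(-18630 + 758131 + 5651522/9)/3) + 1005109 = (-966723 - 1681/3*12307031/9) + 1005109 = (-966723 - 20688119111/27) + 1005109 = -20714220632/27 + 1005109 = -20687082689/27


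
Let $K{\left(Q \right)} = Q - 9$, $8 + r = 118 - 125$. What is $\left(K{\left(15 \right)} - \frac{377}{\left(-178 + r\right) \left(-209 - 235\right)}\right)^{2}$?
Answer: $\frac{263964750625}{7343118864} \approx 35.947$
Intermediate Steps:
$r = -15$ ($r = -8 + \left(118 - 125\right) = -8 - 7 = -15$)
$K{\left(Q \right)} = -9 + Q$
$\left(K{\left(15 \right)} - \frac{377}{\left(-178 + r\right) \left(-209 - 235\right)}\right)^{2} = \left(\left(-9 + 15\right) - \frac{377}{\left(-178 - 15\right) \left(-209 - 235\right)}\right)^{2} = \left(6 - \frac{377}{\left(-193\right) \left(-444\right)}\right)^{2} = \left(6 - \frac{377}{85692}\right)^{2} = \left(\frac{513775}{85692}\right)^{2} = \frac{263964750625}{7343118864}$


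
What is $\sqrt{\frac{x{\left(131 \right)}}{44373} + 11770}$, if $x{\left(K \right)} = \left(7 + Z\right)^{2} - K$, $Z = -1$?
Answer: $\frac{\sqrt{23174691812895}}{44373} \approx 108.49$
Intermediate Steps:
$x{\left(K \right)} = 36 - K$ ($x{\left(K \right)} = \left(7 - 1\right)^{2} - K = 6^{2} - K = 36 - K$)
$\sqrt{\frac{x{\left(131 \right)}}{44373} + 11770} = \sqrt{\frac{36 - 131}{44373} + 11770} = \sqrt{\left(36 - 131\right) \frac{1}{44373} + 11770} = \sqrt{\left(-95\right) \frac{1}{44373} + 11770} = \sqrt{- \frac{95}{44373} + 11770} = \sqrt{\frac{522270115}{44373}} = \frac{\sqrt{23174691812895}}{44373}$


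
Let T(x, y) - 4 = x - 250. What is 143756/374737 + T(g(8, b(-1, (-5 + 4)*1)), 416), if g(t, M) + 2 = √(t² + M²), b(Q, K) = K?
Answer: -92791020/374737 + √65 ≈ -239.55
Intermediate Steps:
g(t, M) = -2 + √(M² + t²) (g(t, M) = -2 + √(t² + M²) = -2 + √(M² + t²))
T(x, y) = -246 + x (T(x, y) = 4 + (x - 250) = 4 + (-250 + x) = -246 + x)
143756/374737 + T(g(8, b(-1, (-5 + 4)*1)), 416) = 143756/374737 + (-246 + (-2 + √(((-5 + 4)*1)² + 8²))) = 143756*(1/374737) + (-246 + (-2 + √((-1*1)² + 64))) = 143756/374737 + (-246 + (-2 + √((-1)² + 64))) = 143756/374737 + (-246 + (-2 + √(1 + 64))) = 143756/374737 + (-246 + (-2 + √65)) = 143756/374737 + (-248 + √65) = -92791020/374737 + √65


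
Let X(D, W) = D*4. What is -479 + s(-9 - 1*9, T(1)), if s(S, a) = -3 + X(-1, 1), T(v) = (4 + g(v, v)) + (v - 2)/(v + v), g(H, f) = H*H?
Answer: -486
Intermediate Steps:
g(H, f) = H²
X(D, W) = 4*D
T(v) = 4 + v² + (-2 + v)/(2*v) (T(v) = (4 + v²) + (v - 2)/(v + v) = (4 + v²) + (-2 + v)/((2*v)) = (4 + v²) + (-2 + v)*(1/(2*v)) = (4 + v²) + (-2 + v)/(2*v) = 4 + v² + (-2 + v)/(2*v))
s(S, a) = -7 (s(S, a) = -3 + 4*(-1) = -3 - 4 = -7)
-479 + s(-9 - 1*9, T(1)) = -479 - 7 = -486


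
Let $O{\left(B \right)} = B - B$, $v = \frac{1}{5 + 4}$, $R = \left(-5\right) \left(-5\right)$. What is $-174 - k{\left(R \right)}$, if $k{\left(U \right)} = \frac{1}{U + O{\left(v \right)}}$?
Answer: $- \frac{4351}{25} \approx -174.04$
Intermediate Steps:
$R = 25$
$v = \frac{1}{9} \approx 0.11111$
$O{\left(B \right)} = 0$
$k{\left(U \right)} = \frac{1}{U}$ ($k{\left(U \right)} = \frac{1}{U + 0} = \frac{1}{U}$)
$-174 - k{\left(R \right)} = -174 - \frac{1}{25} = - \frac{4351}{25}$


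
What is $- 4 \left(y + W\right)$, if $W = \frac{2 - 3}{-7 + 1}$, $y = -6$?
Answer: $\frac{70}{3} \approx 23.333$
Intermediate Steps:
$W = \frac{1}{6}$ ($W = - \frac{1}{-6} = \left(-1\right) \left(- \frac{1}{6}\right) = \frac{1}{6} \approx 0.16667$)
$- 4 \left(y + W\right) = - 4 \left(-6 + \frac{1}{6}\right) = \left(-4\right) \left(- \frac{35}{6}\right) = \frac{70}{3}$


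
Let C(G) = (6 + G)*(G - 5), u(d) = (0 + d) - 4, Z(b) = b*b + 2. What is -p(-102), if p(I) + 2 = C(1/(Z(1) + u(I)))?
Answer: 339590/10609 ≈ 32.010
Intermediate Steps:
Z(b) = 2 + b² (Z(b) = b² + 2 = 2 + b²)
u(d) = -4 + d (u(d) = d - 4 = -4 + d)
C(G) = (-5 + G)*(6 + G) (C(G) = (6 + G)*(-5 + G) = (-5 + G)*(6 + G))
p(I) = -32 + 1/(-1 + I) + (-1 + I)⁻² (p(I) = -2 + (-30 + 1/((2 + 1²) + (-4 + I)) + (1/((2 + 1²) + (-4 + I)))²) = -2 + (-30 + 1/((2 + 1) + (-4 + I)) + (1/((2 + 1) + (-4 + I)))²) = -2 + (-30 + 1/(3 + (-4 + I)) + (1/(3 + (-4 + I)))²) = -2 + (-30 + 1/(-1 + I) + (1/(-1 + I))²) = -2 + (-30 + 1/(-1 + I) + (-1 + I)⁻²) = -32 + 1/(-1 + I) + (-1 + I)⁻²)
-p(-102) = -(-32 - 32*(-102)² + 65*(-102))/(1 + (-102)² - 2*(-102)) = -(-32 - 32*10404 - 6630)/(1 + 10404 + 204) = -(-32 - 332928 - 6630)/10609 = -(-339590)/10609 = -1*(-339590/10609) = 339590/10609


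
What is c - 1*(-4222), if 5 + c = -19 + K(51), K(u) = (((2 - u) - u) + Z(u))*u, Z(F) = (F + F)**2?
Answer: 529702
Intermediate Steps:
Z(F) = 4*F**2 (Z(F) = (2*F)**2 = 4*F**2)
K(u) = u*(2 - 2*u + 4*u**2) (K(u) = (((2 - u) - u) + 4*u**2)*u = ((2 - 2*u) + 4*u**2)*u = (2 - 2*u + 4*u**2)*u = u*(2 - 2*u + 4*u**2))
c = 525480 (c = -5 + (-19 + 2*51*(1 - 1*51 + 2*51**2)) = -5 + (-19 + 2*51*(1 - 51 + 2*2601)) = -5 + (-19 + 2*51*(1 - 51 + 5202)) = -5 + (-19 + 2*51*5152) = -5 + (-19 + 525504) = -5 + 525485 = 525480)
c - 1*(-4222) = 525480 - 1*(-4222) = 525480 + 4222 = 529702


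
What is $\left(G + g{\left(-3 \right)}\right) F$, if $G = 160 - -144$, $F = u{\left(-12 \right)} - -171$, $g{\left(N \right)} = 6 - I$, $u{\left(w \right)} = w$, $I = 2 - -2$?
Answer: $48654$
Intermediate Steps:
$I = 4$ ($I = 2 + 2 = 4$)
$g{\left(N \right)} = 2$ ($g{\left(N \right)} = 6 - 4 = 2$)
$F = 159$ ($F = -12 - -171 = -12 + 171 = 159$)
$G = 304$ ($G = 160 + 144 = 304$)
$\left(G + g{\left(-3 \right)}\right) F = \left(304 + 2\right) 159 = 306 \cdot 159 = 48654$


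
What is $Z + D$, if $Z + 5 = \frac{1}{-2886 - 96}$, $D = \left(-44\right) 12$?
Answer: $- \frac{1589407}{2982} \approx -533.0$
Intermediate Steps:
$D = -528$
$Z = - \frac{14911}{2982}$ ($Z = -5 + \frac{1}{-2886 - 96} = -5 + \frac{1}{-2982} = -5 - \frac{1}{2982} = - \frac{14911}{2982} \approx -5.0003$)
$Z + D = - \frac{14911}{2982} - 528 = - \frac{1589407}{2982}$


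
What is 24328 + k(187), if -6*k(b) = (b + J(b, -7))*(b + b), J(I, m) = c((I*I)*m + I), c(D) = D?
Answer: 45777467/3 ≈ 1.5259e+7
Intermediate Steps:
J(I, m) = I + m*I² (J(I, m) = (I*I)*m + I = I²*m + I = m*I² + I = I + m*I²)
k(b) = -b*(b + b*(1 - 7*b))/3 (k(b) = -(b + b*(1 + b*(-7)))*(b + b)/6 = -(b + b*(1 - 7*b))*2*b/6 = -b*(b + b*(1 - 7*b))/3)
24328 + k(187) = 24328 + (⅓)*187²*(-2 + 7*187) = 24328 + (⅓)*34969*(-2 + 1309) = 24328 + (⅓)*34969*1307 = 24328 + 45704483/3 = 45777467/3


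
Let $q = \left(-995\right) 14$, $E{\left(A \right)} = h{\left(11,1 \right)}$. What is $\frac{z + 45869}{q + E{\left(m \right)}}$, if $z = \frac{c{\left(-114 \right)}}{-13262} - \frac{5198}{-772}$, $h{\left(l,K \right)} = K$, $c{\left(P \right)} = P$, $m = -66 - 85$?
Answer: $- \frac{6180104675}{1876431306} \approx -3.2935$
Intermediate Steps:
$m = -151$
$E{\left(A \right)} = 1$
$q = -13930$
$z = \frac{908209}{134714}$ ($z = - \frac{114}{-13262} - \frac{5198}{-772} = \left(-114\right) \left(- \frac{1}{13262}\right) - - \frac{2599}{386} = \frac{3}{349} + \frac{2599}{386} = \frac{908209}{134714} \approx 6.7418$)
$\frac{z + 45869}{q + E{\left(m \right)}} = \frac{\frac{908209}{134714} + 45869}{-13930 + 1} = \frac{6180104675}{134714 \left(-13929\right)} = \frac{6180104675}{134714} \left(- \frac{1}{13929}\right) = - \frac{6180104675}{1876431306}$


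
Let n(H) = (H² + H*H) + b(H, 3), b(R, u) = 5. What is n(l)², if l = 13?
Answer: 117649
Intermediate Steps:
n(H) = 5 + 2*H² (n(H) = (H² + H*H) + 5 = (H² + H²) + 5 = 2*H² + 5 = 5 + 2*H²)
n(l)² = (5 + 2*13²)² = (5 + 2*169)² = (5 + 338)² = 343² = 117649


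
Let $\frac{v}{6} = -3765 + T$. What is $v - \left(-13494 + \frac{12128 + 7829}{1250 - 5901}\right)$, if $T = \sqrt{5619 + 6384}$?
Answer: $- \frac{42285539}{4651} + 6 \sqrt{12003} \approx -8434.4$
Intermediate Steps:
$T = \sqrt{12003} \approx 109.56$
$v = -22590 + 6 \sqrt{12003}$ ($v = 6 \left(-3765 + \sqrt{12003}\right) = -22590 + 6 \sqrt{12003} \approx -21933.0$)
$v - \left(-13494 + \frac{12128 + 7829}{1250 - 5901}\right) = \left(-22590 + 6 \sqrt{12003}\right) - \left(-13494 + \frac{12128 + 7829}{1250 - 5901}\right) = \left(-22590 + 6 \sqrt{12003}\right) - \left(-13494 + \frac{19957}{-4651}\right) = \left(-22590 + 6 \sqrt{12003}\right) - \left(-13494 + 19957 \left(- \frac{1}{4651}\right)\right) = \left(-22590 + 6 \sqrt{12003}\right) - \left(-13494 - \frac{19957}{4651}\right) = \left(-22590 + 6 \sqrt{12003}\right) - - \frac{62780551}{4651} = \left(-22590 + 6 \sqrt{12003}\right) + \frac{62780551}{4651} = - \frac{42285539}{4651} + 6 \sqrt{12003}$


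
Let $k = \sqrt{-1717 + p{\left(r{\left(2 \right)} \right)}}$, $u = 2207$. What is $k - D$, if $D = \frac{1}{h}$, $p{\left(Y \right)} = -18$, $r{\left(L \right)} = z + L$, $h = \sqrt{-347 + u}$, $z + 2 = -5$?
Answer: $- \frac{\sqrt{465}}{930} + i \sqrt{1735} \approx -0.023187 + 41.653 i$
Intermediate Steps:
$z = -7$ ($z = -2 - 5 = -7$)
$h = 2 \sqrt{465}$ ($h = \sqrt{-347 + 2207} = \sqrt{1860} = 2 \sqrt{465} \approx 43.128$)
$r{\left(L \right)} = -7 + L$
$D = \frac{\sqrt{465}}{930}$ ($D = \frac{1}{2 \sqrt{465}} = \frac{\sqrt{465}}{930} \approx 0.023187$)
$k = i \sqrt{1735}$ ($k = \sqrt{-1717 - 18} = \sqrt{-1735} = i \sqrt{1735} \approx 41.653 i$)
$k - D = i \sqrt{1735} - \frac{\sqrt{465}}{930} = - \frac{\sqrt{465}}{930} + i \sqrt{1735}$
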